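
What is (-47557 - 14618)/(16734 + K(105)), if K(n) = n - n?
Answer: -20725/5578 ≈ -3.7155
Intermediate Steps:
K(n) = 0
(-47557 - 14618)/(16734 + K(105)) = (-47557 - 14618)/(16734 + 0) = -62175/16734 = -62175*1/16734 = -20725/5578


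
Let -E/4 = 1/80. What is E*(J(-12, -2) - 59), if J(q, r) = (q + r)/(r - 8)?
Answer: 72/25 ≈ 2.8800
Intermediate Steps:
J(q, r) = (q + r)/(-8 + r)
E = -1/20 (E = -4/80 = -4*1/80 = -1/20 ≈ -0.050000)
E*(J(-12, -2) - 59) = -((-12 - 2)/(-8 - 2) - 59)/20 = -(-14/(-10) - 59)/20 = -(-1/10*(-14) - 59)/20 = -(7/5 - 59)/20 = -1/20*(-288/5) = 72/25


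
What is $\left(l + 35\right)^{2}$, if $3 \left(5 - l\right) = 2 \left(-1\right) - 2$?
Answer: $\frac{15376}{9} \approx 1708.4$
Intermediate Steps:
$l = \frac{19}{3}$ ($l = 5 - \frac{2 \left(-1\right) - 2}{3} = 5 - \frac{-2 - 2}{3} = 5 - - \frac{4}{3} = 5 + \frac{4}{3} = \frac{19}{3} \approx 6.3333$)
$\left(l + 35\right)^{2} = \left(\frac{19}{3} + 35\right)^{2} = \left(\frac{124}{3}\right)^{2} = \frac{15376}{9}$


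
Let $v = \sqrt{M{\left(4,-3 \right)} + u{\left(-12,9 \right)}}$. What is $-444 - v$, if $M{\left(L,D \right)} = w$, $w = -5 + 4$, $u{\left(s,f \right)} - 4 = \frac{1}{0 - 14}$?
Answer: $-444 - \frac{\sqrt{574}}{14} \approx -445.71$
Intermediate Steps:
$u{\left(s,f \right)} = \frac{55}{14}$ ($u{\left(s,f \right)} = 4 + \frac{1}{0 - 14} = 4 + \frac{1}{-14} = 4 - \frac{1}{14} = \frac{55}{14}$)
$w = -1$
$M{\left(L,D \right)} = -1$
$v = \frac{\sqrt{574}}{14}$ ($v = \sqrt{-1 + \frac{55}{14}} = \sqrt{\frac{41}{14}} = \frac{\sqrt{574}}{14} \approx 1.7113$)
$-444 - v = -444 - \frac{\sqrt{574}}{14}$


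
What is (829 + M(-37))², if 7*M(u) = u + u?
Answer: 32821441/49 ≈ 6.6983e+5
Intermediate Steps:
M(u) = 2*u/7 (M(u) = (u + u)/7 = (2*u)/7 = 2*u/7)
(829 + M(-37))² = (829 + (2/7)*(-37))² = (829 - 74/7)² = (5729/7)² = 32821441/49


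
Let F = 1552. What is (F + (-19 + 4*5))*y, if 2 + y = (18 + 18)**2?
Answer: 2009582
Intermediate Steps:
y = 1294 (y = -2 + (18 + 18)**2 = -2 + 36**2 = -2 + 1296 = 1294)
(F + (-19 + 4*5))*y = (1552 + (-19 + 4*5))*1294 = (1552 + (-19 + 20))*1294 = (1552 + 1)*1294 = 1553*1294 = 2009582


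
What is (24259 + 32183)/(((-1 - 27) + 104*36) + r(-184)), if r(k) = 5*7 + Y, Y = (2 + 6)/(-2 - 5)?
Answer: 395094/26249 ≈ 15.052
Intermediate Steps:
Y = -8/7 (Y = 8/(-7) = 8*(-1/7) = -8/7 ≈ -1.1429)
r(k) = 237/7 (r(k) = 5*7 - 8/7 = 35 - 8/7 = 237/7)
(24259 + 32183)/(((-1 - 27) + 104*36) + r(-184)) = (24259 + 32183)/(((-1 - 27) + 104*36) + 237/7) = 56442/((-28 + 3744) + 237/7) = 56442/(3716 + 237/7) = 56442/(26249/7) = 56442*(7/26249) = 395094/26249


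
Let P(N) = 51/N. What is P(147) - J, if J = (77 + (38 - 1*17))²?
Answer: -470579/49 ≈ -9603.7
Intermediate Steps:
J = 9604 (J = (77 + (38 - 17))² = (77 + 21)² = 98² = 9604)
P(147) - J = 51/147 - 1*9604 = 51*(1/147) - 9604 = 17/49 - 9604 = -470579/49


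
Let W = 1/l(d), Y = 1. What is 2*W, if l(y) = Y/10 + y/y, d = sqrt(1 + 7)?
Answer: 20/11 ≈ 1.8182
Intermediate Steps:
d = 2*sqrt(2) (d = sqrt(8) = 2*sqrt(2) ≈ 2.8284)
l(y) = 11/10 (l(y) = 1/10 + y/y = 1*(1/10) + 1 = 1/10 + 1 = 11/10)
W = 10/11 (W = 1/(11/10) = 10/11 ≈ 0.90909)
2*W = 2*(10/11) = 20/11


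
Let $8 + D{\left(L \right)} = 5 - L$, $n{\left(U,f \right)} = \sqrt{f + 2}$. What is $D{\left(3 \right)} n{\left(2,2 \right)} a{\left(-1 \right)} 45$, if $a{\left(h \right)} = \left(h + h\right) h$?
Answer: $-1080$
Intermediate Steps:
$n{\left(U,f \right)} = \sqrt{2 + f}$
$a{\left(h \right)} = 2 h^{2}$ ($a{\left(h \right)} = 2 h h = 2 h^{2}$)
$D{\left(L \right)} = -3 - L$ ($D{\left(L \right)} = -8 - \left(-5 + L\right) = -3 - L$)
$D{\left(3 \right)} n{\left(2,2 \right)} a{\left(-1 \right)} 45 = \left(-3 - 3\right) \sqrt{2 + 2} \cdot 2 \left(-1\right)^{2} \cdot 45 = \left(-3 - 3\right) \sqrt{4} \cdot 2 \cdot 1 \cdot 45 = \left(-6\right) 2 \cdot 2 \cdot 45 = \left(-12\right) 2 \cdot 45 = \left(-24\right) 45 = -1080$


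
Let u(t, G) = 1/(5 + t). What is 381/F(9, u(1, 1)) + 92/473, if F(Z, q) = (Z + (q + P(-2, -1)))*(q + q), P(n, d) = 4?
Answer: 3251102/37367 ≈ 87.005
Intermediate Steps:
F(Z, q) = 2*q*(4 + Z + q) (F(Z, q) = (Z + (q + 4))*(q + q) = (Z + (4 + q))*(2*q) = (4 + Z + q)*(2*q) = 2*q*(4 + Z + q))
381/F(9, u(1, 1)) + 92/473 = 381/((2*(4 + 9 + 1/(5 + 1))/(5 + 1))) + 92/473 = 381/((2*(4 + 9 + 1/6)/6)) + 92*(1/473) = 381/((2*(⅙)*(4 + 9 + ⅙))) + 92/473 = 381/((2*(⅙)*(79/6))) + 92/473 = 381/(79/18) + 92/473 = 381*(18/79) + 92/473 = 6858/79 + 92/473 = 3251102/37367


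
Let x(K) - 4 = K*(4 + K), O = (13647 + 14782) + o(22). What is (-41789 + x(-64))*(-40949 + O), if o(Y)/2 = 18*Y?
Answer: 445018960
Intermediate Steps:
o(Y) = 36*Y (o(Y) = 2*(18*Y) = 36*Y)
O = 29221 (O = (13647 + 14782) + 36*22 = 28429 + 792 = 29221)
x(K) = 4 + K*(4 + K)
(-41789 + x(-64))*(-40949 + O) = (-41789 + (4 + (-64)**2 + 4*(-64)))*(-40949 + 29221) = (-41789 + (4 + 4096 - 256))*(-11728) = (-41789 + 3844)*(-11728) = -37945*(-11728) = 445018960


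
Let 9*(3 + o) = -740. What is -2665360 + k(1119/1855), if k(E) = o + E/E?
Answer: -23988998/9 ≈ -2.6654e+6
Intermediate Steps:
o = -767/9 (o = -3 + (⅑)*(-740) = -3 - 740/9 = -767/9 ≈ -85.222)
k(E) = -758/9 (k(E) = -767/9 + E/E = -767/9 + 1 = -758/9)
-2665360 + k(1119/1855) = -2665360 - 758/9 = -23988998/9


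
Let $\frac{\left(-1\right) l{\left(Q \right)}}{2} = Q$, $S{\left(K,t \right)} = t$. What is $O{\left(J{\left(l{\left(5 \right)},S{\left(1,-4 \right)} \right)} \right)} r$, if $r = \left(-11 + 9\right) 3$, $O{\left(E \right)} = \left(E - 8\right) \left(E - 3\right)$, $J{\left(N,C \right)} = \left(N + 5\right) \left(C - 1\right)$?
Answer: $-2244$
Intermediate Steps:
$l{\left(Q \right)} = - 2 Q$
$J{\left(N,C \right)} = \left(-1 + C\right) \left(5 + N\right)$ ($J{\left(N,C \right)} = \left(5 + N\right) \left(-1 + C\right) = \left(-1 + C\right) \left(5 + N\right)$)
$O{\left(E \right)} = \left(-8 + E\right) \left(-3 + E\right)$
$r = -6$ ($r = \left(-2\right) 3 = -6$)
$O{\left(J{\left(l{\left(5 \right)},S{\left(1,-4 \right)} \right)} \right)} r = \left(24 + \left(-5 - \left(-2\right) 5 + 5 \left(-4\right) - 4 \left(\left(-2\right) 5\right)\right)^{2} - 11 \left(-5 - \left(-2\right) 5 + 5 \left(-4\right) - 4 \left(\left(-2\right) 5\right)\right)\right) \left(-6\right) = \left(24 + \left(-5 - -10 - 20 - -40\right)^{2} - 11 \left(-5 - -10 - 20 - -40\right)\right) \left(-6\right) = \left(24 + \left(-5 + 10 - 20 + 40\right)^{2} - 11 \left(-5 + 10 - 20 + 40\right)\right) \left(-6\right) = \left(24 + 25^{2} - 275\right) \left(-6\right) = \left(24 + 625 - 275\right) \left(-6\right) = 374 \left(-6\right) = -2244$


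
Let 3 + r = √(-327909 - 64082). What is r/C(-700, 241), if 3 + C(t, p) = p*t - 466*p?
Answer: 3/281009 - I*√391991/281009 ≈ 1.0676e-5 - 0.002228*I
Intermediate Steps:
r = -3 + I*√391991 (r = -3 + √(-327909 - 64082) = -3 + √(-391991) = -3 + I*√391991 ≈ -3.0 + 626.09*I)
C(t, p) = -3 - 466*p + p*t (C(t, p) = -3 + (p*t - 466*p) = -3 + (-466*p + p*t) = -3 - 466*p + p*t)
r/C(-700, 241) = (-3 + I*√391991)/(-3 - 466*241 + 241*(-700)) = (-3 + I*√391991)/(-3 - 112306 - 168700) = (-3 + I*√391991)/(-281009) = (-3 + I*√391991)*(-1/281009) = 3/281009 - I*√391991/281009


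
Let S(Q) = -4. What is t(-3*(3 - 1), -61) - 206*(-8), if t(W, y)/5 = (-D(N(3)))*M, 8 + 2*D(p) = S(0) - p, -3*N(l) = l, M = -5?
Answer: 3021/2 ≈ 1510.5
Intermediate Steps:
N(l) = -l/3
D(p) = -6 - p/2 (D(p) = -4 + (-4 - p)/2 = -4 + (-2 - p/2) = -6 - p/2)
t(W, y) = -275/2 (t(W, y) = 5*(-(-6 - (-1)*3/6)*(-5)) = 5*(-(-6 - ½*(-1))*(-5)) = 5*(-(-6 + ½)*(-5)) = 5*(-1*(-11/2)*(-5)) = 5*((11/2)*(-5)) = 5*(-55/2) = -275/2)
t(-3*(3 - 1), -61) - 206*(-8) = -275/2 - 206*(-8) = -275/2 - 1*(-1648) = -275/2 + 1648 = 3021/2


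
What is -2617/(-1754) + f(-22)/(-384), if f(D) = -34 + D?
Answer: 68947/42096 ≈ 1.6379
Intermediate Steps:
-2617/(-1754) + f(-22)/(-384) = -2617/(-1754) + (-34 - 22)/(-384) = -2617*(-1/1754) - 56*(-1/384) = 2617/1754 + 7/48 = 68947/42096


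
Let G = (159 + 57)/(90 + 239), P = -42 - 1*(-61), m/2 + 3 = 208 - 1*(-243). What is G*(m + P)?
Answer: 197640/329 ≈ 600.73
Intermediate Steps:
m = 896 (m = -6 + 2*(208 - 1*(-243)) = -6 + 2*(208 + 243) = -6 + 2*451 = -6 + 902 = 896)
P = 19 (P = -42 + 61 = 19)
G = 216/329 ≈ 0.65654
G*(m + P) = 216*(896 + 19)/329 = (216/329)*915 = 197640/329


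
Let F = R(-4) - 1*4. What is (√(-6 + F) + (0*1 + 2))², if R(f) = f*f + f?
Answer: (2 + √2)² ≈ 11.657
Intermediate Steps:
R(f) = f + f² (R(f) = f² + f = f + f²)
F = 8 (F = -4*(1 - 4) - 1*4 = -4*(-3) - 4 = 12 - 4 = 8)
(√(-6 + F) + (0*1 + 2))² = (√(-6 + 8) + (0*1 + 2))² = (√2 + (0 + 2))² = (√2 + 2)² = (2 + √2)²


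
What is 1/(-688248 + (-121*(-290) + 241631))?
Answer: -1/411527 ≈ -2.4300e-6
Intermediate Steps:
1/(-688248 + (-121*(-290) + 241631)) = 1/(-688248 + (35090 + 241631)) = 1/(-688248 + 276721) = 1/(-411527) = -1/411527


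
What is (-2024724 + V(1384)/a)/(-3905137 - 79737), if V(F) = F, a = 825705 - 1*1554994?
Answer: 738304471310/1453062387293 ≈ 0.50810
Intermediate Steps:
a = -729289 (a = 825705 - 1554994 = -729289)
(-2024724 + V(1384)/a)/(-3905137 - 79737) = (-2024724 + 1384/(-729289))/(-3905137 - 79737) = (-2024724 + 1384*(-1/729289))/(-3984874) = (-2024724 - 1384/729289)*(-1/3984874) = -1476608942620/729289*(-1/3984874) = 738304471310/1453062387293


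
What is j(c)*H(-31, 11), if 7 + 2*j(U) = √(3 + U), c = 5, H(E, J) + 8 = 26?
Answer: -63 + 18*√2 ≈ -37.544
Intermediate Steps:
H(E, J) = 18 (H(E, J) = -8 + 26 = 18)
j(U) = -7/2 + √(3 + U)/2
j(c)*H(-31, 11) = (-7/2 + √(3 + 5)/2)*18 = (-7/2 + √8/2)*18 = (-7/2 + (2*√2)/2)*18 = (-7/2 + √2)*18 = -63 + 18*√2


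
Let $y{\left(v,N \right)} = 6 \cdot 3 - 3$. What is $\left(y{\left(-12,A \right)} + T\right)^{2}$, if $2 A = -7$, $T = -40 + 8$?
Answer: $289$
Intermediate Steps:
$T = -32$
$A = - \frac{7}{2}$ ($A = \frac{1}{2} \left(-7\right) = - \frac{7}{2} \approx -3.5$)
$y{\left(v,N \right)} = 15$ ($y{\left(v,N \right)} = 18 - 3 = 15$)
$\left(y{\left(-12,A \right)} + T\right)^{2} = \left(15 - 32\right)^{2} = \left(-17\right)^{2} = 289$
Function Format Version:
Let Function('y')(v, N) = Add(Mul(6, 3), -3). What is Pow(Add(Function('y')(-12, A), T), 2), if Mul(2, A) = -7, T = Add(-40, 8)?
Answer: 289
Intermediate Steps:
T = -32
A = Rational(-7, 2) (A = Mul(Rational(1, 2), -7) = Rational(-7, 2) ≈ -3.5000)
Function('y')(v, N) = 15 (Function('y')(v, N) = Add(18, -3) = 15)
Pow(Add(Function('y')(-12, A), T), 2) = Pow(Add(15, -32), 2) = Pow(-17, 2) = 289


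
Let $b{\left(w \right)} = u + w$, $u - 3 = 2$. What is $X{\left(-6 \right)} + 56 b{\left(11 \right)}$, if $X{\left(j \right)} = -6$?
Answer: $890$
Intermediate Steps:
$u = 5$ ($u = 3 + 2 = 5$)
$b{\left(w \right)} = 5 + w$
$X{\left(-6 \right)} + 56 b{\left(11 \right)} = -6 + 56 \left(5 + 11\right) = -6 + 56 \cdot 16 = -6 + 896 = 890$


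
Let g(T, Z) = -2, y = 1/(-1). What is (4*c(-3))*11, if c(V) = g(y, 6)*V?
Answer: 264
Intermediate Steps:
y = -1
c(V) = -2*V
(4*c(-3))*11 = (4*(-2*(-3)))*11 = (4*6)*11 = 24*11 = 264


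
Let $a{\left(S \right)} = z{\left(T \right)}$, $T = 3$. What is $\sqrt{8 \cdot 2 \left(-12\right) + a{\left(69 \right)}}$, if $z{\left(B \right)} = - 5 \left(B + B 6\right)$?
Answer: $3 i \sqrt{33} \approx 17.234 i$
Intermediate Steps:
$z{\left(B \right)} = - 35 B$ ($z{\left(B \right)} = - 5 \left(B + 6 B\right) = - 5 \cdot 7 B = - 35 B$)
$a{\left(S \right)} = -105$ ($a{\left(S \right)} = \left(-35\right) 3 = -105$)
$\sqrt{8 \cdot 2 \left(-12\right) + a{\left(69 \right)}} = \sqrt{8 \cdot 2 \left(-12\right) - 105} = \sqrt{16 \left(-12\right) - 105} = \sqrt{-192 - 105} = \sqrt{-297} = 3 i \sqrt{33}$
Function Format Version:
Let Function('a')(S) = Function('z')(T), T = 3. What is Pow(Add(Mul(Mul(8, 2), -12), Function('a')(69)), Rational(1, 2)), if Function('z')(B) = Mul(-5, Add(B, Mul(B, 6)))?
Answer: Mul(3, I, Pow(33, Rational(1, 2))) ≈ Mul(17.234, I)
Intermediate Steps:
Function('z')(B) = Mul(-35, B) (Function('z')(B) = Mul(-5, Add(B, Mul(6, B))) = Mul(-5, Mul(7, B)) = Mul(-35, B))
Function('a')(S) = -105 (Function('a')(S) = Mul(-35, 3) = -105)
Pow(Add(Mul(Mul(8, 2), -12), Function('a')(69)), Rational(1, 2)) = Pow(Add(Mul(Mul(8, 2), -12), -105), Rational(1, 2)) = Pow(Add(Mul(16, -12), -105), Rational(1, 2)) = Pow(Add(-192, -105), Rational(1, 2)) = Pow(-297, Rational(1, 2)) = Mul(3, I, Pow(33, Rational(1, 2)))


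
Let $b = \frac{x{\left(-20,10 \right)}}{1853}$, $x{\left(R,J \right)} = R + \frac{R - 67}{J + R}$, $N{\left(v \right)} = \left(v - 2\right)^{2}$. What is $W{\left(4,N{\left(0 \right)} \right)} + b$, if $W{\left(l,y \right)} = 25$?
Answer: $\frac{463137}{18530} \approx 24.994$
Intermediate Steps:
$N{\left(v \right)} = \left(-2 + v\right)^{2}$
$x{\left(R,J \right)} = R + \frac{-67 + R}{J + R}$
$b = - \frac{113}{18530}$ ($b = \frac{\frac{1}{10 - 20} \left(-67 - 20 + \left(-20\right)^{2} + 10 \left(-20\right)\right)}{1853} = \frac{-67 - 20 + 400 - 200}{-10} \cdot \frac{1}{1853} = \left(- \frac{1}{10}\right) 113 \cdot \frac{1}{1853} = \left(- \frac{113}{10}\right) \frac{1}{1853} = - \frac{113}{18530} \approx -0.0060982$)
$W{\left(4,N{\left(0 \right)} \right)} + b = 25 - \frac{113}{18530} = \frac{463137}{18530}$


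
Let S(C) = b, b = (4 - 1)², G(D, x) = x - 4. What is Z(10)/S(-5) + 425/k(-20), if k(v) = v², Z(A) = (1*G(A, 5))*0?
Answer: 17/16 ≈ 1.0625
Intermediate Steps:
G(D, x) = -4 + x
b = 9 (b = 3² = 9)
S(C) = 9
Z(A) = 0 (Z(A) = (1*(-4 + 5))*0 = (1*1)*0 = 1*0 = 0)
Z(10)/S(-5) + 425/k(-20) = 0/9 + 425/((-20)²) = 0*(⅑) + 425/400 = 0 + 425*(1/400) = 0 + 17/16 = 17/16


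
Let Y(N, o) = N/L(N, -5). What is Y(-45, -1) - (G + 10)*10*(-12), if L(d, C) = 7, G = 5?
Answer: 12555/7 ≈ 1793.6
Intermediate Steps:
Y(N, o) = N/7
Y(-45, -1) - (G + 10)*10*(-12) = (⅐)*(-45) - (5 + 10)*10*(-12) = -45/7 - 15*10*(-12) = -45/7 - 150*(-12) = -45/7 - 1*(-1800) = -45/7 + 1800 = 12555/7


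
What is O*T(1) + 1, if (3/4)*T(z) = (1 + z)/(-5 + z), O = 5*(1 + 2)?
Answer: -9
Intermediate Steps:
O = 15 (O = 5*3 = 15)
T(z) = 4*(1 + z)/(3*(-5 + z)) (T(z) = 4*((1 + z)/(-5 + z))/3 = 4*(1 + z)/(3*(-5 + z)))
O*T(1) + 1 = 15*(4*(1 + 1)/(3*(-5 + 1))) + 1 = 15*((4/3)*2/(-4)) + 1 = 15*((4/3)*(-1/4)*2) + 1 = 15*(-2/3) + 1 = -10 + 1 = -9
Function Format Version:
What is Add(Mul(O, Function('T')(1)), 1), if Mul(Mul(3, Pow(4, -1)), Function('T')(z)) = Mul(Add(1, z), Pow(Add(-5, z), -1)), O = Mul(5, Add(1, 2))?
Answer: -9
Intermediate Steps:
O = 15 (O = Mul(5, 3) = 15)
Function('T')(z) = Mul(Rational(4, 3), Pow(Add(-5, z), -1), Add(1, z)) (Function('T')(z) = Mul(Rational(4, 3), Mul(Add(1, z), Pow(Add(-5, z), -1))) = Mul(Rational(4, 3), Mul(Pow(Add(-5, z), -1), Add(1, z))) = Mul(Rational(4, 3), Pow(Add(-5, z), -1), Add(1, z)))
Add(Mul(O, Function('T')(1)), 1) = Add(Mul(15, Mul(Rational(4, 3), Pow(Add(-5, 1), -1), Add(1, 1))), 1) = Add(Mul(15, Mul(Rational(4, 3), Pow(-4, -1), 2)), 1) = Add(Mul(15, Mul(Rational(4, 3), Rational(-1, 4), 2)), 1) = Add(Mul(15, Rational(-2, 3)), 1) = Add(-10, 1) = -9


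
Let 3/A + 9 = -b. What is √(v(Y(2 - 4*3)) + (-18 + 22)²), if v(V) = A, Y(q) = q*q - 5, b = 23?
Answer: √1018/8 ≈ 3.9883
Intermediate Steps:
A = -3/32 (A = 3/(-9 - 1*23) = 3/(-9 - 23) = 3/(-32) = 3*(-1/32) = -3/32 ≈ -0.093750)
Y(q) = -5 + q² (Y(q) = q² - 5 = -5 + q²)
v(V) = -3/32
√(v(Y(2 - 4*3)) + (-18 + 22)²) = √(-3/32 + (-18 + 22)²) = √(-3/32 + 4²) = √(-3/32 + 16) = √(509/32) = √1018/8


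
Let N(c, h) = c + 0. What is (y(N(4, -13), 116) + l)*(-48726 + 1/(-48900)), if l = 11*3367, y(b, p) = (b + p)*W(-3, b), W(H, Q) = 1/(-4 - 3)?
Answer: -617450858353739/342300 ≈ -1.8038e+9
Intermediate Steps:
W(H, Q) = -⅐ (W(H, Q) = 1/(-7) = -⅐)
N(c, h) = c
y(b, p) = -b/7 - p/7 (y(b, p) = (b + p)*(-⅐) = -b/7 - p/7)
l = 37037
(y(N(4, -13), 116) + l)*(-48726 + 1/(-48900)) = ((-⅐*4 - ⅐*116) + 37037)*(-48726 + 1/(-48900)) = ((-4/7 - 116/7) + 37037)*(-48726 - 1/48900) = (-120/7 + 37037)*(-2382701401/48900) = (259139/7)*(-2382701401/48900) = -617450858353739/342300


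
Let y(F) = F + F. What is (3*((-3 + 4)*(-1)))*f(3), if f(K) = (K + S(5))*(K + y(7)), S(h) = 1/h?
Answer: -816/5 ≈ -163.20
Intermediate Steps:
y(F) = 2*F
f(K) = (14 + K)*(1/5 + K) (f(K) = (K + 1/5)*(K + 2*7) = (K + 1/5)*(K + 14) = (1/5 + K)*(14 + K) = (14 + K)*(1/5 + K))
(3*((-3 + 4)*(-1)))*f(3) = (3*((-3 + 4)*(-1)))*(14/5 + 3**2 + (71/5)*3) = (3*(1*(-1)))*(14/5 + 9 + 213/5) = (3*(-1))*(272/5) = -3*272/5 = -816/5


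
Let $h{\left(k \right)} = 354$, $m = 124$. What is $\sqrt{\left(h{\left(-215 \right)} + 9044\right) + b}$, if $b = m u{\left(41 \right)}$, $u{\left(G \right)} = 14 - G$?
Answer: $55 \sqrt{2} \approx 77.782$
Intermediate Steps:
$b = -3348$ ($b = 124 \left(14 - 41\right) = 124 \left(-27\right) = -3348$)
$\sqrt{\left(h{\left(-215 \right)} + 9044\right) + b} = \sqrt{\left(354 + 9044\right) - 3348} = \sqrt{9398 - 3348} = \sqrt{6050} = 55 \sqrt{2}$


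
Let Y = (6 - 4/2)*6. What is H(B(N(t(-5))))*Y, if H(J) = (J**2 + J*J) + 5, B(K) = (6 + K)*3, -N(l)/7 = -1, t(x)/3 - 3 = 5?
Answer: 73128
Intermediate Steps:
t(x) = 24 (t(x) = 9 + 3*5 = 9 + 15 = 24)
N(l) = 7 (N(l) = -7*(-1) = 7)
B(K) = 18 + 3*K
H(J) = 5 + 2*J**2 (H(J) = (J**2 + J**2) + 5 = 2*J**2 + 5 = 5 + 2*J**2)
Y = 24 (Y = (6 - 4*1/2)*6 = (6 - 2)*6 = 4*6 = 24)
H(B(N(t(-5))))*Y = (5 + 2*(18 + 3*7)**2)*24 = (5 + 2*(18 + 21)**2)*24 = (5 + 2*39**2)*24 = (5 + 2*1521)*24 = (5 + 3042)*24 = 3047*24 = 73128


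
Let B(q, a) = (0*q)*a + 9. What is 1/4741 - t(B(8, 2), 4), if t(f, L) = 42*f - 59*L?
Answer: -673221/4741 ≈ -142.00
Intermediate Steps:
B(q, a) = 9 (B(q, a) = 0*a + 9 = 0 + 9 = 9)
t(f, L) = -59*L + 42*f
1/4741 - t(B(8, 2), 4) = 1/4741 - (-59*4 + 42*9) = 1/4741 - (-236 + 378) = 1/4741 - 1*142 = 1/4741 - 142 = -673221/4741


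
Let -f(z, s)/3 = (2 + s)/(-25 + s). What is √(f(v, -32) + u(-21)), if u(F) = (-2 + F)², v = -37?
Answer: √190399/19 ≈ 22.966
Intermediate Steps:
f(z, s) = -3*(2 + s)/(-25 + s)
√(f(v, -32) + u(-21)) = √(3*(-2 - 1*(-32))/(-25 - 32) + (-2 - 21)²) = √(3*(-2 + 32)/(-57) + (-23)²) = √(3*(-1/57)*30 + 529) = √(-30/19 + 529) = √(10021/19) = √190399/19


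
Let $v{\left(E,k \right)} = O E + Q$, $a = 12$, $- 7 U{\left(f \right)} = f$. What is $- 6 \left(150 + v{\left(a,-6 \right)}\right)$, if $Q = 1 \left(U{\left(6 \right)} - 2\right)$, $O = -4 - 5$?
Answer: $- \frac{1644}{7} \approx -234.86$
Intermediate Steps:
$O = -9$ ($O = -4 - 5 = -9$)
$U{\left(f \right)} = - \frac{f}{7}$
$Q = - \frac{20}{7}$ ($Q = 1 \left(\left(- \frac{1}{7}\right) 6 - 2\right) = 1 \left(- \frac{6}{7} - 2\right) = 1 \left(- \frac{20}{7}\right) = - \frac{20}{7} \approx -2.8571$)
$v{\left(E,k \right)} = - \frac{20}{7} - 9 E$ ($v{\left(E,k \right)} = - 9 E - \frac{20}{7} = - \frac{20}{7} - 9 E$)
$- 6 \left(150 + v{\left(a,-6 \right)}\right) = - 6 \left(150 - \frac{776}{7}\right) = \left(-6\right) \frac{274}{7} = - \frac{1644}{7}$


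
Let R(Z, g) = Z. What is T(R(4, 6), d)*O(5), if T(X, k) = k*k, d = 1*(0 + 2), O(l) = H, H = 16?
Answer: 64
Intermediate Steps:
O(l) = 16
d = 2 (d = 1*2 = 2)
T(X, k) = k**2
T(R(4, 6), d)*O(5) = 2**2*16 = 4*16 = 64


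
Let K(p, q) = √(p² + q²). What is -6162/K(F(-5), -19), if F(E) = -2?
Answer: -6162*√365/365 ≈ -322.53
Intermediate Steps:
-6162/K(F(-5), -19) = -6162/√((-2)² + (-19)²) = -6162/√(4 + 361) = -6162*√365/365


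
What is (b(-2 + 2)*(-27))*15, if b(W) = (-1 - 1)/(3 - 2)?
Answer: 810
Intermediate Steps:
b(W) = -2 (b(W) = -2/1 = -2*1 = -2)
(b(-2 + 2)*(-27))*15 = -2*(-27)*15 = 54*15 = 810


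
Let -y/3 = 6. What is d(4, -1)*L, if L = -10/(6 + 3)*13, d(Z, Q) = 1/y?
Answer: 65/81 ≈ 0.80247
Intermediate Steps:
y = -18 (y = -3*6 = -18)
d(Z, Q) = -1/18 (d(Z, Q) = 1/(-18) = -1/18)
L = -130/9 (L = -10/9*13 = -130/9 ≈ -14.444)
d(4, -1)*L = -1/18*(-130/9) = 65/81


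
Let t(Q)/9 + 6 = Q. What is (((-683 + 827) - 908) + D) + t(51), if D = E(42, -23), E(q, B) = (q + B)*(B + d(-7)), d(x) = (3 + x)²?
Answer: -492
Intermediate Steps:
t(Q) = -54 + 9*Q
E(q, B) = (16 + B)*(B + q) (E(q, B) = (q + B)*(B + (3 - 7)²) = (B + q)*(B + (-4)²) = (B + q)*(B + 16) = (B + q)*(16 + B) = (16 + B)*(B + q))
D = -133 (D = (-23)² + 16*(-23) + 16*42 - 23*42 = 529 - 368 + 672 - 966 = -133)
(((-683 + 827) - 908) + D) + t(51) = (((-683 + 827) - 908) - 133) + (-54 + 9*51) = ((144 - 908) - 133) + (-54 + 459) = (-764 - 133) + 405 = -897 + 405 = -492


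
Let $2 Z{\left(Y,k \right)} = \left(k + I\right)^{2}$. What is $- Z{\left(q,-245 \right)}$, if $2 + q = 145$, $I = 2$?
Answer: $- \frac{59049}{2} \approx -29525.0$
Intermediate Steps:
$q = 143$ ($q = -2 + 145 = 143$)
$Z{\left(Y,k \right)} = \frac{\left(2 + k\right)^{2}}{2}$ ($Z{\left(Y,k \right)} = \frac{\left(k + 2\right)^{2}}{2} = \frac{\left(2 + k\right)^{2}}{2}$)
$- Z{\left(q,-245 \right)} = - \frac{\left(2 - 245\right)^{2}}{2} = - \frac{\left(-243\right)^{2}}{2} = - \frac{59049}{2}$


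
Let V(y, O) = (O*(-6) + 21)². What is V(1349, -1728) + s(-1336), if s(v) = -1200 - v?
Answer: 107931457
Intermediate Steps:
V(y, O) = (21 - 6*O)² (V(y, O) = (-6*O + 21)² = (21 - 6*O)²)
V(1349, -1728) + s(-1336) = 9*(-7 + 2*(-1728))² + (-1200 - 1*(-1336)) = 9*(-7 - 3456)² + (-1200 + 1336) = 9*(-3463)² + 136 = 9*11992369 + 136 = 107931321 + 136 = 107931457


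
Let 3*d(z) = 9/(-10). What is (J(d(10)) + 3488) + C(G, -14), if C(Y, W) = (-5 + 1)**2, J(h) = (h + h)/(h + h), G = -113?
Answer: 3505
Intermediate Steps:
d(z) = -3/10 (d(z) = (9/(-10))/3 = (9*(-1/10))/3 = (1/3)*(-9/10) = -3/10)
J(h) = 1 (J(h) = (2*h)/((2*h)) = (2*h)*(1/(2*h)) = 1)
C(Y, W) = 16 (C(Y, W) = (-4)**2 = 16)
(J(d(10)) + 3488) + C(G, -14) = (1 + 3488) + 16 = 3489 + 16 = 3505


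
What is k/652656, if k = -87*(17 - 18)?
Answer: 29/217552 ≈ 0.00013330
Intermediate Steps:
k = 87 (k = -87*(-1) = 87)
k/652656 = 87/652656 = 87*(1/652656) = 29/217552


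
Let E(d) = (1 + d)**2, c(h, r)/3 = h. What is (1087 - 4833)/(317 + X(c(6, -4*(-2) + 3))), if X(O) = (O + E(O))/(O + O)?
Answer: -134856/11791 ≈ -11.437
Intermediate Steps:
c(h, r) = 3*h
X(O) = (O + (1 + O)**2)/(2*O) (X(O) = (O + (1 + O)**2)/(O + O) = (O + (1 + O)**2)/((2*O)) = (O + (1 + O)**2)*(1/(2*O)) = (O + (1 + O)**2)/(2*O))
(1087 - 4833)/(317 + X(c(6, -4*(-2) + 3))) = (1087 - 4833)/(317 + (3*6 + (1 + 3*6)**2)/(2*((3*6)))) = -3746/(317 + (1/2)*(18 + (1 + 18)**2)/18) = -3746/(317 + (1/2)*(1/18)*(18 + 19**2)) = -3746/(317 + (1/2)*(1/18)*(18 + 361)) = -3746/(317 + (1/2)*(1/18)*379) = -3746/(317 + 379/36) = -3746/11791/36 = -3746*36/11791 = -134856/11791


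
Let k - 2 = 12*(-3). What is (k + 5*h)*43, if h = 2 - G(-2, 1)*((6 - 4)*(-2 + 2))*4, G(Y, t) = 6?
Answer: -1032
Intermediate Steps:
k = -34 (k = 2 + 12*(-3) = 2 - 36 = -34)
h = 2 (h = 2 - 6*((6 - 4)*(-2 + 2))*4 = 2 - 6*(2*0)*4 = 2 - 6*0*4 = 2 - 0*4 = 2 - 1*0 = 2 + 0 = 2)
(k + 5*h)*43 = (-34 + 5*2)*43 = (-34 + 10)*43 = -24*43 = -1032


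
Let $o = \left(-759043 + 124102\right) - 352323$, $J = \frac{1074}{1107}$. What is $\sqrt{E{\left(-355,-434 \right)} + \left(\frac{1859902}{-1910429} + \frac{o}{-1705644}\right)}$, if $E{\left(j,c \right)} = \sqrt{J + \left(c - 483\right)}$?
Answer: $\frac{\sqrt{-5436277559942299486410102 + 111968584062071708883507 i \sqrt{13858615}}}{3711082839231} \approx 3.8648 + 3.9156 i$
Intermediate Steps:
$J = \frac{358}{369}$ ($J = 1074 \cdot \frac{1}{1107} = \frac{358}{369} \approx 0.97019$)
$E{\left(j,c \right)} = \sqrt{- \frac{177869}{369} + c}$ ($E{\left(j,c \right)} = \sqrt{\frac{358}{369} + \left(c - 483\right)} = \sqrt{\frac{358}{369} + \left(-483 + c\right)} = \sqrt{- \frac{177869}{369} + c}$)
$o = -987264$ ($o = -634941 - 352323 = -987264$)
$\sqrt{E{\left(-355,-434 \right)} + \left(\frac{1859902}{-1910429} + \frac{o}{-1705644}\right)} = \sqrt{\frac{\sqrt{-7292629 + 15129 \left(-434\right)}}{123} + \left(\frac{1859902}{-1910429} - \frac{987264}{-1705644}\right)} = \sqrt{\frac{\sqrt{-7292629 - 6565986}}{123} + \left(1859902 \left(- \frac{1}{1910429}\right) - - \frac{27424}{47379}\right)} = \sqrt{\frac{\sqrt{-13858615}}{123} + \left(- \frac{1859902}{1910429} + \frac{27424}{47379}\right)} = \sqrt{\frac{i \sqrt{13858615}}{123} - \frac{35728691962}{90514215591}} = \sqrt{- \frac{35728691962}{90514215591} + \frac{i \sqrt{13858615}}{123}}$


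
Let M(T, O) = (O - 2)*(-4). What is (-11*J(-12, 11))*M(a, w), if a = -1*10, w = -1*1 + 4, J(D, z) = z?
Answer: 484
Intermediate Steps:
w = 3 (w = -1 + 4 = 3)
a = -10
M(T, O) = 8 - 4*O (M(T, O) = (-2 + O)*(-4) = 8 - 4*O)
(-11*J(-12, 11))*M(a, w) = (-11*11)*(8 - 4*3) = -121*(8 - 12) = -121*(-4) = 484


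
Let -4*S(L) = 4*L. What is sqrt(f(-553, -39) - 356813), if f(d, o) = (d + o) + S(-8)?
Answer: I*sqrt(357397) ≈ 597.83*I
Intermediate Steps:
S(L) = -L
f(d, o) = 8 + d + o (f(d, o) = (d + o) - 1*(-8) = (d + o) + 8 = 8 + d + o)
sqrt(f(-553, -39) - 356813) = sqrt((8 - 553 - 39) - 356813) = sqrt(-584 - 356813) = sqrt(-357397) = I*sqrt(357397)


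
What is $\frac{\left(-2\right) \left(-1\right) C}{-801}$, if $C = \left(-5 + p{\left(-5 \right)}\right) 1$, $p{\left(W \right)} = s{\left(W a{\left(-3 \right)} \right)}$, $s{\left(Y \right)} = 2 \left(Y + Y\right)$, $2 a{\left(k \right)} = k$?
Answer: $- \frac{50}{801} \approx -0.062422$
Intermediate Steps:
$a{\left(k \right)} = \frac{k}{2}$
$s{\left(Y \right)} = 4 Y$ ($s{\left(Y \right)} = 2 \cdot 2 Y = 4 Y$)
$p{\left(W \right)} = - 6 W$ ($p{\left(W \right)} = 4 W \frac{1}{2} \left(-3\right) = 4 W \left(- \frac{3}{2}\right) = 4 \left(- \frac{3 W}{2}\right) = - 6 W$)
$C = 25$ ($C = \left(-5 - -30\right) 1 = \left(-5 + 30\right) 1 = 25 \cdot 1 = 25$)
$\frac{\left(-2\right) \left(-1\right) C}{-801} = \frac{\left(-2\right) \left(-1\right) 25}{-801} = 2 \cdot 25 \left(- \frac{1}{801}\right) = 50 \left(- \frac{1}{801}\right) = - \frac{50}{801}$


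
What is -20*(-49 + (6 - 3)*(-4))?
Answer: 1220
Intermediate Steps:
-20*(-49 + (6 - 3)*(-4)) = -20*(-49 + 3*(-4)) = -20*(-49 - 12) = -20*(-61) = 1220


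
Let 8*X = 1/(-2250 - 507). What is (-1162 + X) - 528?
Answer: -37274641/22056 ≈ -1690.0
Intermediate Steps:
X = -1/22056 (X = 1/(8*(-2250 - 507)) = (1/8)/(-2757) = (1/8)*(-1/2757) = -1/22056 ≈ -4.5339e-5)
(-1162 + X) - 528 = (-1162 - 1/22056) - 528 = -25629073/22056 - 528 = -37274641/22056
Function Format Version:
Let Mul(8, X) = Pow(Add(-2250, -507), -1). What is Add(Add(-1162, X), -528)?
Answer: Rational(-37274641, 22056) ≈ -1690.0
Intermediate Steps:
X = Rational(-1, 22056) (X = Mul(Rational(1, 8), Pow(Add(-2250, -507), -1)) = Mul(Rational(1, 8), Pow(-2757, -1)) = Mul(Rational(1, 8), Rational(-1, 2757)) = Rational(-1, 22056) ≈ -4.5339e-5)
Add(Add(-1162, X), -528) = Add(Add(-1162, Rational(-1, 22056)), -528) = Add(Rational(-25629073, 22056), -528) = Rational(-37274641, 22056)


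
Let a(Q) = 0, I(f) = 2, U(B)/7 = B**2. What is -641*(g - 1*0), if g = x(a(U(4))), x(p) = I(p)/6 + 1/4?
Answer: -4487/12 ≈ -373.92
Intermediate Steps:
U(B) = 7*B**2
x(p) = 7/12 (x(p) = 2/6 + 1/4 = 2*(1/6) + 1*(1/4) = 1/3 + 1/4 = 7/12)
g = 7/12 ≈ 0.58333
-641*(g - 1*0) = -641*(7/12 - 1*0) = -641*(7/12 + 0) = -641*7/12 = -4487/12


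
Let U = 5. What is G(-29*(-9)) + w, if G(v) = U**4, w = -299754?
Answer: -299129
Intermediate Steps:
G(v) = 625 (G(v) = 5**4 = 625)
G(-29*(-9)) + w = 625 - 299754 = -299129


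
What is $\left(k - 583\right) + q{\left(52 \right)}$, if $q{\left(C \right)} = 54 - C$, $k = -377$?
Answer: $-958$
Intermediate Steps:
$\left(k - 583\right) + q{\left(52 \right)} = \left(-377 - 583\right) + \left(54 - 52\right) = -960 + \left(54 - 52\right) = -960 + 2 = -958$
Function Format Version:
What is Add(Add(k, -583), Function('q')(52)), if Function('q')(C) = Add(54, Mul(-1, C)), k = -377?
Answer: -958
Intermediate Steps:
Add(Add(k, -583), Function('q')(52)) = Add(Add(-377, -583), Add(54, Mul(-1, 52))) = Add(-960, Add(54, -52)) = Add(-960, 2) = -958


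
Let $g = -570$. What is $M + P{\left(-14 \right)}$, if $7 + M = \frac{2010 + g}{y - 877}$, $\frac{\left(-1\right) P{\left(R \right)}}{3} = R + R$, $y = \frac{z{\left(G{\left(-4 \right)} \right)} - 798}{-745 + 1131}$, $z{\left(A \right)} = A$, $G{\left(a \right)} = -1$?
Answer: $\frac{8523959}{113107} \approx 75.362$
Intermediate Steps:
$y = - \frac{799}{386}$ ($y = \frac{-1 - 798}{-745 + 1131} = - \frac{799}{386} \approx -2.0699$)
$P{\left(R \right)} = - 6 R$ ($P{\left(R \right)} = - 3 \left(R + R\right) = - 3 \cdot 2 R = - 6 R$)
$M = - \frac{977029}{113107}$ ($M = -7 + \frac{2010 - 570}{- \frac{799}{386} - 877} = -7 + \frac{1440}{- \frac{339321}{386}} = -7 + 1440 \left(- \frac{386}{339321}\right) = -7 - \frac{185280}{113107} = - \frac{977029}{113107} \approx -8.6381$)
$M + P{\left(-14 \right)} = - \frac{977029}{113107} - -84 = - \frac{977029}{113107} + 84 = \frac{8523959}{113107}$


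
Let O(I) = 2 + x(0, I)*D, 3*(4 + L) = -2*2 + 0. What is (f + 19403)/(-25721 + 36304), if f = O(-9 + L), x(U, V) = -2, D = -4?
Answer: 19413/10583 ≈ 1.8344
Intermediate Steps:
L = -16/3 (L = -4 + (-2*2 + 0)/3 = -4 + (-4 + 0)/3 = -4 + (1/3)*(-4) = -4 - 4/3 = -16/3 ≈ -5.3333)
O(I) = 10 (O(I) = 2 - 2*(-4) = 2 + 8 = 10)
f = 10
(f + 19403)/(-25721 + 36304) = (10 + 19403)/(-25721 + 36304) = 19413/10583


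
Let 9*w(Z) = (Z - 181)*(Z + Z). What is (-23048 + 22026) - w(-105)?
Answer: -23086/3 ≈ -7695.3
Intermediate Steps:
w(Z) = 2*Z*(-181 + Z)/9 (w(Z) = ((Z - 181)*(Z + Z))/9 = ((-181 + Z)*(2*Z))/9 = (2*Z*(-181 + Z))/9 = 2*Z*(-181 + Z)/9)
(-23048 + 22026) - w(-105) = (-23048 + 22026) - 2*(-105)*(-181 - 105)/9 = -1022 - 2*(-105)*(-286)/9 = -1022 - 1*20020/3 = -1022 - 20020/3 = -23086/3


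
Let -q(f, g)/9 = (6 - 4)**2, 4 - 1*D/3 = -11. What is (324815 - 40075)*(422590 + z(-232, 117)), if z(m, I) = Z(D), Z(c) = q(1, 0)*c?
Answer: 119866997800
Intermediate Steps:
D = 45 (D = 12 - 3*(-11) = 12 + 33 = 45)
q(f, g) = -36 (q(f, g) = -9*(6 - 4)**2 = -9*2**2 = -9*4 = -36)
Z(c) = -36*c
z(m, I) = -1620 (z(m, I) = -36*45 = -1620)
(324815 - 40075)*(422590 + z(-232, 117)) = (324815 - 40075)*(422590 - 1620) = 284740*420970 = 119866997800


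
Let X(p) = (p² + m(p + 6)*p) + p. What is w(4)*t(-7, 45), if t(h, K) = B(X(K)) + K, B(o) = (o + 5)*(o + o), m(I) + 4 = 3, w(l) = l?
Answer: 32886180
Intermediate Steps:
m(I) = -1 (m(I) = -4 + 3 = -1)
X(p) = p² (X(p) = (p² - p) + p = p²)
B(o) = 2*o*(5 + o) (B(o) = (5 + o)*(2*o) = 2*o*(5 + o))
t(h, K) = K + 2*K²*(5 + K²) (t(h, K) = 2*K²*(5 + K²) + K = K + 2*K²*(5 + K²))
w(4)*t(-7, 45) = 4*(45*(1 + 2*45*(5 + 45²))) = 4*(45*(1 + 2*45*(5 + 2025))) = 4*(45*(1 + 2*45*2030)) = 4*(45*(1 + 182700)) = 4*(45*182701) = 4*8221545 = 32886180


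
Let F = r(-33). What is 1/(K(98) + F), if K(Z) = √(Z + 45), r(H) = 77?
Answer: 7/526 - √143/5786 ≈ 0.011241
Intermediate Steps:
F = 77
K(Z) = √(45 + Z)
1/(K(98) + F) = 1/(√(45 + 98) + 77) = 1/(√143 + 77) = 1/(77 + √143)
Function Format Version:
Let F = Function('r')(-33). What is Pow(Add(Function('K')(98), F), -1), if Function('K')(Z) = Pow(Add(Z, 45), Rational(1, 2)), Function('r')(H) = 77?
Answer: Add(Rational(7, 526), Mul(Rational(-1, 5786), Pow(143, Rational(1, 2)))) ≈ 0.011241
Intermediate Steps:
F = 77
Function('K')(Z) = Pow(Add(45, Z), Rational(1, 2))
Pow(Add(Function('K')(98), F), -1) = Pow(Add(Pow(Add(45, 98), Rational(1, 2)), 77), -1) = Pow(Add(Pow(143, Rational(1, 2)), 77), -1) = Pow(Add(77, Pow(143, Rational(1, 2))), -1)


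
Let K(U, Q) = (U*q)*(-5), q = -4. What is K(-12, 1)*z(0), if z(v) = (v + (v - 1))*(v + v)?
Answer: 0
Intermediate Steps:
K(U, Q) = 20*U (K(U, Q) = (U*(-4))*(-5) = -4*U*(-5) = 20*U)
z(v) = 2*v*(-1 + 2*v) (z(v) = (v + (-1 + v))*(2*v) = (-1 + 2*v)*(2*v) = 2*v*(-1 + 2*v))
K(-12, 1)*z(0) = (20*(-12))*(2*0*(-1 + 2*0)) = -480*0*(-1 + 0) = -480*0*(-1) = -240*0 = 0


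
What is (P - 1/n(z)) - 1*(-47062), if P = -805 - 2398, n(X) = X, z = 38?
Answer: 1666641/38 ≈ 43859.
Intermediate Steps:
P = -3203
(P - 1/n(z)) - 1*(-47062) = (-3203 - 1/38) - 1*(-47062) = (-3203 - 1*1/38) + 47062 = (-3203 - 1/38) + 47062 = -121715/38 + 47062 = 1666641/38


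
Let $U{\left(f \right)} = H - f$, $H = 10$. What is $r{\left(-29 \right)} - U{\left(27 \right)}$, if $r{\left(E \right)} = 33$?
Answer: $50$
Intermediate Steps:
$U{\left(f \right)} = 10 - f$
$r{\left(-29 \right)} - U{\left(27 \right)} = 33 - \left(10 - 27\right) = 33 - -17 = 33 + 17 = 50$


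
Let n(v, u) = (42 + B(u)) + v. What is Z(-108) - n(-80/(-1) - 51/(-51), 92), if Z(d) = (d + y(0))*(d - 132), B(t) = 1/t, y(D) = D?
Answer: 2373323/92 ≈ 25797.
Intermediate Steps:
n(v, u) = 42 + v + 1/u (n(v, u) = (42 + 1/u) + v = 42 + v + 1/u)
Z(d) = d*(-132 + d) (Z(d) = (d + 0)*(d - 132) = d*(-132 + d))
Z(-108) - n(-80/(-1) - 51/(-51), 92) = -108*(-132 - 108) - (42 + (-80/(-1) - 51/(-51)) + 1/92) = -108*(-240) - (42 + (-80*(-1) - 51*(-1/51)) + 1/92) = 25920 - (42 + (80 + 1) + 1/92) = 25920 - (42 + 81 + 1/92) = 25920 - 1*11317/92 = 25920 - 11317/92 = 2373323/92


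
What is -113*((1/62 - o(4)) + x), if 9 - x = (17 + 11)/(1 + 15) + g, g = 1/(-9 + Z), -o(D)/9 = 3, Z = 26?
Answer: -8148317/2108 ≈ -3865.4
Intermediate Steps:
o(D) = -27 (o(D) = -9*3 = -27)
g = 1/17 (g = 1/(-9 + 26) = 1/17 ≈ 0.058824)
x = 489/68 (x = 9 - ((17 + 11)/(1 + 15) + 1/17) = 9 - (28/16 + 1/17) = 9 - (28*(1/16) + 1/17) = 9 - (7/4 + 1/17) = 9 - 1*123/68 = 9 - 123/68 = 489/68 ≈ 7.1912)
-113*((1/62 - o(4)) + x) = -113*((1/62 - 1*(-27)) + 489/68) = -113*((1/62 + 27) + 489/68) = -113*(1675/62 + 489/68) = -113*72109/2108 = -8148317/2108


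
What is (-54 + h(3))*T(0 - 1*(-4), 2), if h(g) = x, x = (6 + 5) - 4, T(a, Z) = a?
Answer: -188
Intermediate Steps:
x = 7 (x = 11 - 4 = 7)
h(g) = 7
(-54 + h(3))*T(0 - 1*(-4), 2) = (-54 + 7)*(0 - 1*(-4)) = -47*(0 + 4) = -47*4 = -188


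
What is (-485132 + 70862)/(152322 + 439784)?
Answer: -207135/296053 ≈ -0.69966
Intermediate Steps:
(-485132 + 70862)/(152322 + 439784) = -414270/592106 = -414270*1/592106 = -207135/296053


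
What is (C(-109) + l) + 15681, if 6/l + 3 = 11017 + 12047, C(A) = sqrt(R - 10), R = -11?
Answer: 120539849/7687 + I*sqrt(21) ≈ 15681.0 + 4.5826*I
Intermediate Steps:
C(A) = I*sqrt(21) (C(A) = sqrt(-11 - 10) = sqrt(-21) = I*sqrt(21))
l = 2/7687 (l = 6/(-3 + (11017 + 12047)) = 6/(-3 + 23064) = 6/23061 = 6*(1/23061) = 2/7687 ≈ 0.00026018)
(C(-109) + l) + 15681 = (I*sqrt(21) + 2/7687) + 15681 = (2/7687 + I*sqrt(21)) + 15681 = 120539849/7687 + I*sqrt(21)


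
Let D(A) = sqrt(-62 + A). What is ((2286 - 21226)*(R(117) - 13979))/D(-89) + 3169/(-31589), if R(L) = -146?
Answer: -3169/31589 - 267527500*I*sqrt(151)/151 ≈ -0.10032 - 2.1771e+7*I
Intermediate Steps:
((2286 - 21226)*(R(117) - 13979))/D(-89) + 3169/(-31589) = ((2286 - 21226)*(-146 - 13979))/(sqrt(-62 - 89)) + 3169/(-31589) = (-18940*(-14125))/(sqrt(-151)) + 3169*(-1/31589) = 267527500/((I*sqrt(151))) - 3169/31589 = 267527500*(-I*sqrt(151)/151) - 3169/31589 = -267527500*I*sqrt(151)/151 - 3169/31589 = -3169/31589 - 267527500*I*sqrt(151)/151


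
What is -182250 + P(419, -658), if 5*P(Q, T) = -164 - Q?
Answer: -911833/5 ≈ -1.8237e+5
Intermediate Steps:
P(Q, T) = -164/5 - Q/5 (P(Q, T) = (-164 - Q)/5 = -164/5 - Q/5)
-182250 + P(419, -658) = -182250 + (-164/5 - ⅕*419) = -182250 + (-164/5 - 419/5) = -182250 - 583/5 = -911833/5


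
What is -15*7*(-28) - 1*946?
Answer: 1994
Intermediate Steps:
-15*7*(-28) - 1*946 = -105*(-28) - 946 = 2940 - 946 = 1994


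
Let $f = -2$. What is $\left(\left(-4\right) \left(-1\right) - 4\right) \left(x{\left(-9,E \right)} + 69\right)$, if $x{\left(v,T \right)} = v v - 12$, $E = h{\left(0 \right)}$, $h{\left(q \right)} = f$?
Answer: $0$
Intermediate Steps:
$h{\left(q \right)} = -2$
$E = -2$
$x{\left(v,T \right)} = -12 + v^{2}$ ($x{\left(v,T \right)} = v^{2} - 12 = -12 + v^{2}$)
$\left(\left(-4\right) \left(-1\right) - 4\right) \left(x{\left(-9,E \right)} + 69\right) = \left(\left(-4\right) \left(-1\right) - 4\right) \left(\left(-12 + \left(-9\right)^{2}\right) + 69\right) = \left(4 - 4\right) \left(\left(-12 + 81\right) + 69\right) = 0 \left(69 + 69\right) = 0 \cdot 138 = 0$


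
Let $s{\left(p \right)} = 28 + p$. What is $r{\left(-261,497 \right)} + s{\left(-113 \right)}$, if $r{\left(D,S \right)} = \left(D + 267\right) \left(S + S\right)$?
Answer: $5879$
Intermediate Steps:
$r{\left(D,S \right)} = 2 S \left(267 + D\right)$ ($r{\left(D,S \right)} = \left(267 + D\right) 2 S = 2 S \left(267 + D\right)$)
$r{\left(-261,497 \right)} + s{\left(-113 \right)} = 2 \cdot 497 \left(267 - 261\right) + \left(28 - 113\right) = 2 \cdot 497 \cdot 6 - 85 = 5964 - 85 = 5879$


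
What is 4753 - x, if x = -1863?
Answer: 6616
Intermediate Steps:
4753 - x = 4753 - 1*(-1863) = 4753 + 1863 = 6616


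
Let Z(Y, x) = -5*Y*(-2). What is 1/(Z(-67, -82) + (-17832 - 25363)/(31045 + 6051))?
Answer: -37096/24897515 ≈ -0.0014899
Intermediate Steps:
Z(Y, x) = 10*Y
1/(Z(-67, -82) + (-17832 - 25363)/(31045 + 6051)) = 1/(10*(-67) + (-17832 - 25363)/(31045 + 6051)) = 1/(-670 - 43195/37096) = 1/(-24897515/37096) = -37096/24897515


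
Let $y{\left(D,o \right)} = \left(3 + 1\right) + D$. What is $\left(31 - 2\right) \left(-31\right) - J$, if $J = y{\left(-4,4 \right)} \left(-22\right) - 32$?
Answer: $-867$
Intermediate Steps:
$y{\left(D,o \right)} = 4 + D$
$J = -32$ ($J = \left(4 - 4\right) \left(-22\right) - 32 = 0 \left(-22\right) - 32 = 0 - 32 = -32$)
$\left(31 - 2\right) \left(-31\right) - J = \left(31 - 2\right) \left(-31\right) - -32 = 29 \left(-31\right) + 32 = -899 + 32 = -867$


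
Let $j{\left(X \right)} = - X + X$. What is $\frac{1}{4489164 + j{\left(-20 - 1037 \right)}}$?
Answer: $\frac{1}{4489164} \approx 2.2276 \cdot 10^{-7}$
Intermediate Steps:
$j{\left(X \right)} = 0$
$\frac{1}{4489164 + j{\left(-20 - 1037 \right)}} = \frac{1}{4489164 + 0} = \frac{1}{4489164}$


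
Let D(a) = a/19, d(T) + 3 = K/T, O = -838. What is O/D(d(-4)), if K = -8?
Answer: 15922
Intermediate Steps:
d(T) = -3 - 8/T
D(a) = a/19 (D(a) = a*(1/19) = a/19)
O/D(d(-4)) = -838*19/(-3 - 8/(-4)) = -838*19/(-3 - 8*(-¼)) = -838*19/(-3 + 2) = -838/((1/19)*(-1)) = -838/(-1/19) = -838*(-19) = 15922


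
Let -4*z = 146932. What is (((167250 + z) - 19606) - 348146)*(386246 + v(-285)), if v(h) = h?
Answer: -91563457835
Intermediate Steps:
z = -36733 (z = -1/4*146932 = -36733)
(((167250 + z) - 19606) - 348146)*(386246 + v(-285)) = (((167250 - 36733) - 19606) - 348146)*(386246 - 285) = ((130517 - 19606) - 348146)*385961 = (110911 - 348146)*385961 = -237235*385961 = -91563457835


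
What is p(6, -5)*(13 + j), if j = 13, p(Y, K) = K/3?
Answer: -130/3 ≈ -43.333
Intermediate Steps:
p(Y, K) = K/3 (p(Y, K) = K*(⅓) = K/3)
p(6, -5)*(13 + j) = ((⅓)*(-5))*(13 + 13) = -5/3*26 = -130/3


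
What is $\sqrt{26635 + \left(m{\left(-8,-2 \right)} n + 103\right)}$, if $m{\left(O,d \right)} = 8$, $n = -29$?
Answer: $\sqrt{26506} \approx 162.81$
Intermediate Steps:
$\sqrt{26635 + \left(m{\left(-8,-2 \right)} n + 103\right)} = \sqrt{26635 + \left(8 \left(-29\right) + 103\right)} = \sqrt{26635 + \left(-232 + 103\right)} = \sqrt{26635 - 129} = \sqrt{26506}$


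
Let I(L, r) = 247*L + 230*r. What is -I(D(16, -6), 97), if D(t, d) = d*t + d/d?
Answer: 1155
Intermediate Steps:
D(t, d) = 1 + d*t (D(t, d) = d*t + 1 = 1 + d*t)
I(L, r) = 230*r + 247*L
-I(D(16, -6), 97) = -(230*97 + 247*(1 - 6*16)) = -(22310 + 247*(1 - 96)) = -(22310 + 247*(-95)) = -(22310 - 23465) = -1*(-1155) = 1155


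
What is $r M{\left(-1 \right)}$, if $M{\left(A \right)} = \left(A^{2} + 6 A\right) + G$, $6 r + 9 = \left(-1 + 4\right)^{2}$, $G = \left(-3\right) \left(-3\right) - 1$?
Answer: $0$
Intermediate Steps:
$G = 8$ ($G = 9 - 1 = 8$)
$r = 0$ ($r = - \frac{3}{2} + \frac{\left(-1 + 4\right)^{2}}{6} = - \frac{3}{2} + \frac{3^{2}}{6} = - \frac{3}{2} + \frac{1}{6} \cdot 9 = - \frac{3}{2} + \frac{3}{2} = 0$)
$M{\left(A \right)} = 8 + A^{2} + 6 A$ ($M{\left(A \right)} = \left(A^{2} + 6 A\right) + 8 = 8 + A^{2} + 6 A$)
$r M{\left(-1 \right)} = 0 \left(8 + \left(-1\right)^{2} + 6 \left(-1\right)\right) = 0 \left(8 + 1 - 6\right) = 0 \cdot 3 = 0$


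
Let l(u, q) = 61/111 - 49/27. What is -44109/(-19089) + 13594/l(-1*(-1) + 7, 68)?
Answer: -14398923131/1340472 ≈ -10742.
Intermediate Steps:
l(u, q) = -1264/999 (l(u, q) = 61*(1/111) - 49*1/27 = 61/111 - 49/27 = -1264/999)
-44109/(-19089) + 13594/l(-1*(-1) + 7, 68) = -44109/(-19089) + 13594/(-1264/999) = -44109*(-1/19089) + 13594*(-999/1264) = 4901/2121 - 6790203/632 = -14398923131/1340472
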